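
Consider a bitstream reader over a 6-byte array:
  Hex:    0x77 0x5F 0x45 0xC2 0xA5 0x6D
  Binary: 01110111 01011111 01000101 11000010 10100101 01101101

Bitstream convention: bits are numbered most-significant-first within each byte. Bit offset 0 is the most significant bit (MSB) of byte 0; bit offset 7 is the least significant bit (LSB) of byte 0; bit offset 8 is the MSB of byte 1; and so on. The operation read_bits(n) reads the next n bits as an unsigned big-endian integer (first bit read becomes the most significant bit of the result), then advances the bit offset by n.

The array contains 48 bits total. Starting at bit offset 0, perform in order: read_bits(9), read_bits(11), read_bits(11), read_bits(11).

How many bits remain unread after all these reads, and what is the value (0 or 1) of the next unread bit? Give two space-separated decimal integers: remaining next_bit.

Answer: 6 1

Derivation:
Read 1: bits[0:9] width=9 -> value=238 (bin 011101110); offset now 9 = byte 1 bit 1; 39 bits remain
Read 2: bits[9:20] width=11 -> value=1524 (bin 10111110100); offset now 20 = byte 2 bit 4; 28 bits remain
Read 3: bits[20:31] width=11 -> value=737 (bin 01011100001); offset now 31 = byte 3 bit 7; 17 bits remain
Read 4: bits[31:42] width=11 -> value=661 (bin 01010010101); offset now 42 = byte 5 bit 2; 6 bits remain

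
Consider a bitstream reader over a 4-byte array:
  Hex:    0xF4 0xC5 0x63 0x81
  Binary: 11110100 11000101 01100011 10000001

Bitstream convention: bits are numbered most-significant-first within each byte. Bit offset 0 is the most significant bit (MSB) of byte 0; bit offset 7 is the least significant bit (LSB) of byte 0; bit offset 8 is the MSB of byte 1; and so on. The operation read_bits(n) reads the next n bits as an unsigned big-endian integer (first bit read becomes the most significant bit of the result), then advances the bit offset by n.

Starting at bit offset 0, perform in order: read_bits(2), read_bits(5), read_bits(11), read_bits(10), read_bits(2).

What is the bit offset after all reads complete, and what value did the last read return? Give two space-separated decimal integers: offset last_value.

Read 1: bits[0:2] width=2 -> value=3 (bin 11); offset now 2 = byte 0 bit 2; 30 bits remain
Read 2: bits[2:7] width=5 -> value=26 (bin 11010); offset now 7 = byte 0 bit 7; 25 bits remain
Read 3: bits[7:18] width=11 -> value=789 (bin 01100010101); offset now 18 = byte 2 bit 2; 14 bits remain
Read 4: bits[18:28] width=10 -> value=568 (bin 1000111000); offset now 28 = byte 3 bit 4; 4 bits remain
Read 5: bits[28:30] width=2 -> value=0 (bin 00); offset now 30 = byte 3 bit 6; 2 bits remain

Answer: 30 0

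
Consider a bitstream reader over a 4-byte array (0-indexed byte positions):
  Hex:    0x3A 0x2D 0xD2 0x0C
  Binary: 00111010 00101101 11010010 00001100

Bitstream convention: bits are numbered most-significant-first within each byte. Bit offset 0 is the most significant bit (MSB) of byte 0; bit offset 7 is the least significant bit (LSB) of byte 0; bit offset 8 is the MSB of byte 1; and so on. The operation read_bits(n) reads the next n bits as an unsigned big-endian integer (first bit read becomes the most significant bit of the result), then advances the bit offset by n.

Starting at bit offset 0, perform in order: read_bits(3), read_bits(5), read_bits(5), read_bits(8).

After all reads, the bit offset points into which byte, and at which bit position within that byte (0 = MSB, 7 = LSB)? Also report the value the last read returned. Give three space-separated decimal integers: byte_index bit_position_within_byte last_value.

Answer: 2 5 186

Derivation:
Read 1: bits[0:3] width=3 -> value=1 (bin 001); offset now 3 = byte 0 bit 3; 29 bits remain
Read 2: bits[3:8] width=5 -> value=26 (bin 11010); offset now 8 = byte 1 bit 0; 24 bits remain
Read 3: bits[8:13] width=5 -> value=5 (bin 00101); offset now 13 = byte 1 bit 5; 19 bits remain
Read 4: bits[13:21] width=8 -> value=186 (bin 10111010); offset now 21 = byte 2 bit 5; 11 bits remain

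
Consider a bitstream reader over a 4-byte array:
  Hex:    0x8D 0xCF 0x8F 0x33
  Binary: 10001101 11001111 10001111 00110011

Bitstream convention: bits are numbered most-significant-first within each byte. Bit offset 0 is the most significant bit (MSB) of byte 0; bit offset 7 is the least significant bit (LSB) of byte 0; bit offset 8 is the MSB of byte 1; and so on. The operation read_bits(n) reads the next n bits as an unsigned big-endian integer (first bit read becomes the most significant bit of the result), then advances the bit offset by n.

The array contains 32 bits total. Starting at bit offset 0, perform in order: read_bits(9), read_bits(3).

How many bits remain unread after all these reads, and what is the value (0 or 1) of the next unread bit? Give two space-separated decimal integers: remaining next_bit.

Answer: 20 1

Derivation:
Read 1: bits[0:9] width=9 -> value=283 (bin 100011011); offset now 9 = byte 1 bit 1; 23 bits remain
Read 2: bits[9:12] width=3 -> value=4 (bin 100); offset now 12 = byte 1 bit 4; 20 bits remain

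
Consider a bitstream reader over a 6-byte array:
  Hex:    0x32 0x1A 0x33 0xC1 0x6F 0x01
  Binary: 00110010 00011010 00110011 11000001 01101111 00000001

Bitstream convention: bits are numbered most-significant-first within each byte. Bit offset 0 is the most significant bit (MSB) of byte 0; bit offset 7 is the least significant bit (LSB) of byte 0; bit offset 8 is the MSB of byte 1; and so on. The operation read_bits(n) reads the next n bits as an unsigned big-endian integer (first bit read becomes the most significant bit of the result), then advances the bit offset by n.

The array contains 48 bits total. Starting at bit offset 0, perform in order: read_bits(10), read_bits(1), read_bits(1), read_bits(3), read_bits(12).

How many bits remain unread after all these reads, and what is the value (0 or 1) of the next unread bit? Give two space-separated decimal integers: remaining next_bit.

Read 1: bits[0:10] width=10 -> value=200 (bin 0011001000); offset now 10 = byte 1 bit 2; 38 bits remain
Read 2: bits[10:11] width=1 -> value=0 (bin 0); offset now 11 = byte 1 bit 3; 37 bits remain
Read 3: bits[11:12] width=1 -> value=1 (bin 1); offset now 12 = byte 1 bit 4; 36 bits remain
Read 4: bits[12:15] width=3 -> value=5 (bin 101); offset now 15 = byte 1 bit 7; 33 bits remain
Read 5: bits[15:27] width=12 -> value=414 (bin 000110011110); offset now 27 = byte 3 bit 3; 21 bits remain

Answer: 21 0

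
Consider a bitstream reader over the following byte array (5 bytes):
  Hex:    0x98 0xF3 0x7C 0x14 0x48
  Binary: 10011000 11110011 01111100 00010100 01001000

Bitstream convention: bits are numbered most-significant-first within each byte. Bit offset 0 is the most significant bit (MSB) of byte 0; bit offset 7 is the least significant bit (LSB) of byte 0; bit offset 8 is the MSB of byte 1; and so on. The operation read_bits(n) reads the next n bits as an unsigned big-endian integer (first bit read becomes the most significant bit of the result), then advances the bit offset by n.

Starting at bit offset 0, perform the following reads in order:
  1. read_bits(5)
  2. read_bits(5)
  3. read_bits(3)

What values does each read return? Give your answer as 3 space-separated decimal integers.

Answer: 19 3 6

Derivation:
Read 1: bits[0:5] width=5 -> value=19 (bin 10011); offset now 5 = byte 0 bit 5; 35 bits remain
Read 2: bits[5:10] width=5 -> value=3 (bin 00011); offset now 10 = byte 1 bit 2; 30 bits remain
Read 3: bits[10:13] width=3 -> value=6 (bin 110); offset now 13 = byte 1 bit 5; 27 bits remain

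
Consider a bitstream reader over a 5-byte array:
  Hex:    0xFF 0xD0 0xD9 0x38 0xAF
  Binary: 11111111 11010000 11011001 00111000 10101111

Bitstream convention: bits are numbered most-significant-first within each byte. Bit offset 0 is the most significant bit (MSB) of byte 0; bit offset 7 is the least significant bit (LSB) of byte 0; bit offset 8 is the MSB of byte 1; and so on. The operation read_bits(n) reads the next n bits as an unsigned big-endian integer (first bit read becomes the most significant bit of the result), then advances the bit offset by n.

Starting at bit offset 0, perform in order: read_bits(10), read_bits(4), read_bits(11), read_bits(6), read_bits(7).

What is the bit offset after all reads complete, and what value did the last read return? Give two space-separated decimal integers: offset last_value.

Read 1: bits[0:10] width=10 -> value=1023 (bin 1111111111); offset now 10 = byte 1 bit 2; 30 bits remain
Read 2: bits[10:14] width=4 -> value=4 (bin 0100); offset now 14 = byte 1 bit 6; 26 bits remain
Read 3: bits[14:25] width=11 -> value=434 (bin 00110110010); offset now 25 = byte 3 bit 1; 15 bits remain
Read 4: bits[25:31] width=6 -> value=28 (bin 011100); offset now 31 = byte 3 bit 7; 9 bits remain
Read 5: bits[31:38] width=7 -> value=43 (bin 0101011); offset now 38 = byte 4 bit 6; 2 bits remain

Answer: 38 43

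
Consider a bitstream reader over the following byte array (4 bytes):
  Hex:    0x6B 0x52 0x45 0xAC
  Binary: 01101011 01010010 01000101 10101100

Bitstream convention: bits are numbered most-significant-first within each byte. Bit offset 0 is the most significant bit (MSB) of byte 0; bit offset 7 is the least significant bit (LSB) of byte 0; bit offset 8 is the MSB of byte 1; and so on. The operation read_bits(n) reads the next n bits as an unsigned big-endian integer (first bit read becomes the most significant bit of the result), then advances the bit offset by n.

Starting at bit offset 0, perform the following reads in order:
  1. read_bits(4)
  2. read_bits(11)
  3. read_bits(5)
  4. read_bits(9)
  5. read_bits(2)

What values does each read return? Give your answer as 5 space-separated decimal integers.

Read 1: bits[0:4] width=4 -> value=6 (bin 0110); offset now 4 = byte 0 bit 4; 28 bits remain
Read 2: bits[4:15] width=11 -> value=1449 (bin 10110101001); offset now 15 = byte 1 bit 7; 17 bits remain
Read 3: bits[15:20] width=5 -> value=4 (bin 00100); offset now 20 = byte 2 bit 4; 12 bits remain
Read 4: bits[20:29] width=9 -> value=181 (bin 010110101); offset now 29 = byte 3 bit 5; 3 bits remain
Read 5: bits[29:31] width=2 -> value=2 (bin 10); offset now 31 = byte 3 bit 7; 1 bits remain

Answer: 6 1449 4 181 2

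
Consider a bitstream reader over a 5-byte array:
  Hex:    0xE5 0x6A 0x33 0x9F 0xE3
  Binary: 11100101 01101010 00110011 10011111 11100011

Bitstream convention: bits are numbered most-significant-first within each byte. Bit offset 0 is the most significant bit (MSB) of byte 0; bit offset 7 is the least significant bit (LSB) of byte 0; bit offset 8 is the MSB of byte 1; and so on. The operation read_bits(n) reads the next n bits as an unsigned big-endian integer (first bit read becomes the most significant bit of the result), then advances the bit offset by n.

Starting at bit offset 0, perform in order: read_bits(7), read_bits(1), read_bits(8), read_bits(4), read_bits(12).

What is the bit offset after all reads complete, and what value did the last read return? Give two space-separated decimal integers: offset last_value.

Answer: 32 927

Derivation:
Read 1: bits[0:7] width=7 -> value=114 (bin 1110010); offset now 7 = byte 0 bit 7; 33 bits remain
Read 2: bits[7:8] width=1 -> value=1 (bin 1); offset now 8 = byte 1 bit 0; 32 bits remain
Read 3: bits[8:16] width=8 -> value=106 (bin 01101010); offset now 16 = byte 2 bit 0; 24 bits remain
Read 4: bits[16:20] width=4 -> value=3 (bin 0011); offset now 20 = byte 2 bit 4; 20 bits remain
Read 5: bits[20:32] width=12 -> value=927 (bin 001110011111); offset now 32 = byte 4 bit 0; 8 bits remain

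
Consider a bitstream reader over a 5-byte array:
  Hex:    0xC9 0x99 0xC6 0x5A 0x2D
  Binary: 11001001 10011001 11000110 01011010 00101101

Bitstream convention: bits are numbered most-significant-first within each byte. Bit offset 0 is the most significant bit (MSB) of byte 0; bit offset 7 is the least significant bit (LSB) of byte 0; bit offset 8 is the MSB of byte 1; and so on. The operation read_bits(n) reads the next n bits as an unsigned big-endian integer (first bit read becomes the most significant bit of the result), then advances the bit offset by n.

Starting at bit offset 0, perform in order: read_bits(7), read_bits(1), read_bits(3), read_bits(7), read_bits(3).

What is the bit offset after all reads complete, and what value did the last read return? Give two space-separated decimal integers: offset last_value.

Read 1: bits[0:7] width=7 -> value=100 (bin 1100100); offset now 7 = byte 0 bit 7; 33 bits remain
Read 2: bits[7:8] width=1 -> value=1 (bin 1); offset now 8 = byte 1 bit 0; 32 bits remain
Read 3: bits[8:11] width=3 -> value=4 (bin 100); offset now 11 = byte 1 bit 3; 29 bits remain
Read 4: bits[11:18] width=7 -> value=103 (bin 1100111); offset now 18 = byte 2 bit 2; 22 bits remain
Read 5: bits[18:21] width=3 -> value=0 (bin 000); offset now 21 = byte 2 bit 5; 19 bits remain

Answer: 21 0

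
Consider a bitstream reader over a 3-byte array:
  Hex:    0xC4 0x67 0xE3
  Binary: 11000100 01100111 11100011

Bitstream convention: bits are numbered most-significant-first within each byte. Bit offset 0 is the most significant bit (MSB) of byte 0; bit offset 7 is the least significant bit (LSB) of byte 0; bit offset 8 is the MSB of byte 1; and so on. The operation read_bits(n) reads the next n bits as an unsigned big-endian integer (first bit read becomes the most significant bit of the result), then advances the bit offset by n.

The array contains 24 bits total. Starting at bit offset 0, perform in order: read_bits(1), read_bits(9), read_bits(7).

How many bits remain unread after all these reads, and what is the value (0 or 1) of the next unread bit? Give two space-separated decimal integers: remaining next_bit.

Read 1: bits[0:1] width=1 -> value=1 (bin 1); offset now 1 = byte 0 bit 1; 23 bits remain
Read 2: bits[1:10] width=9 -> value=273 (bin 100010001); offset now 10 = byte 1 bit 2; 14 bits remain
Read 3: bits[10:17] width=7 -> value=79 (bin 1001111); offset now 17 = byte 2 bit 1; 7 bits remain

Answer: 7 1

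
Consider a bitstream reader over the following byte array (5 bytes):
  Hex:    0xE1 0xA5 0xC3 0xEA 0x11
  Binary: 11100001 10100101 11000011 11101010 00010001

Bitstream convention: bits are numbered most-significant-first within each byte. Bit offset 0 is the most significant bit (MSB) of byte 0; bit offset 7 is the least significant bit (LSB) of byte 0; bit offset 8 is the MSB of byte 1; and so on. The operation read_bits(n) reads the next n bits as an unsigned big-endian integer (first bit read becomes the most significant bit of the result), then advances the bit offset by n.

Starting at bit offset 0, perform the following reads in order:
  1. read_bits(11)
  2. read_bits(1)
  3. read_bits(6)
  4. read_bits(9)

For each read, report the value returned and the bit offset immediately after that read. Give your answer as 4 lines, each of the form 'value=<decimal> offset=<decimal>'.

Read 1: bits[0:11] width=11 -> value=1805 (bin 11100001101); offset now 11 = byte 1 bit 3; 29 bits remain
Read 2: bits[11:12] width=1 -> value=0 (bin 0); offset now 12 = byte 1 bit 4; 28 bits remain
Read 3: bits[12:18] width=6 -> value=23 (bin 010111); offset now 18 = byte 2 bit 2; 22 bits remain
Read 4: bits[18:27] width=9 -> value=31 (bin 000011111); offset now 27 = byte 3 bit 3; 13 bits remain

Answer: value=1805 offset=11
value=0 offset=12
value=23 offset=18
value=31 offset=27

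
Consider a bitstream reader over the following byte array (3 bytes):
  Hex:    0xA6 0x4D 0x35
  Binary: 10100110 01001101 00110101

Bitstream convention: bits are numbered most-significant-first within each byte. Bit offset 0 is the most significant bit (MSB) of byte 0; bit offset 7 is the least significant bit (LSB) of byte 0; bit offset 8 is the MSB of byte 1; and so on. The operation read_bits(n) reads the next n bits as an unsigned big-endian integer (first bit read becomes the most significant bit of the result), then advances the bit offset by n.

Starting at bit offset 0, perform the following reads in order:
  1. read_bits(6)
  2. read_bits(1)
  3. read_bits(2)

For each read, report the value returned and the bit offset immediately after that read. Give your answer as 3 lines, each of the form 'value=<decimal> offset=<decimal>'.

Answer: value=41 offset=6
value=1 offset=7
value=0 offset=9

Derivation:
Read 1: bits[0:6] width=6 -> value=41 (bin 101001); offset now 6 = byte 0 bit 6; 18 bits remain
Read 2: bits[6:7] width=1 -> value=1 (bin 1); offset now 7 = byte 0 bit 7; 17 bits remain
Read 3: bits[7:9] width=2 -> value=0 (bin 00); offset now 9 = byte 1 bit 1; 15 bits remain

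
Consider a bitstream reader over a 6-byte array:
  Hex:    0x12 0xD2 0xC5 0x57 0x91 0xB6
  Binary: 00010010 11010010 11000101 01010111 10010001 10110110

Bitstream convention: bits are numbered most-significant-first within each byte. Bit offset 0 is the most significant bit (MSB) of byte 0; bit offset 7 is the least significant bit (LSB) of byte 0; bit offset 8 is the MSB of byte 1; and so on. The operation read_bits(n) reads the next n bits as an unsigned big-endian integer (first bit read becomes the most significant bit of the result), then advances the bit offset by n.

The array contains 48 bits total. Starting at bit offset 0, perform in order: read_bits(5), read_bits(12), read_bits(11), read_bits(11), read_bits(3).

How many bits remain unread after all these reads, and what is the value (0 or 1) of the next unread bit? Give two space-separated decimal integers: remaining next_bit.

Read 1: bits[0:5] width=5 -> value=2 (bin 00010); offset now 5 = byte 0 bit 5; 43 bits remain
Read 2: bits[5:17] width=12 -> value=1445 (bin 010110100101); offset now 17 = byte 2 bit 1; 31 bits remain
Read 3: bits[17:28] width=11 -> value=1109 (bin 10001010101); offset now 28 = byte 3 bit 4; 20 bits remain
Read 4: bits[28:39] width=11 -> value=968 (bin 01111001000); offset now 39 = byte 4 bit 7; 9 bits remain
Read 5: bits[39:42] width=3 -> value=6 (bin 110); offset now 42 = byte 5 bit 2; 6 bits remain

Answer: 6 1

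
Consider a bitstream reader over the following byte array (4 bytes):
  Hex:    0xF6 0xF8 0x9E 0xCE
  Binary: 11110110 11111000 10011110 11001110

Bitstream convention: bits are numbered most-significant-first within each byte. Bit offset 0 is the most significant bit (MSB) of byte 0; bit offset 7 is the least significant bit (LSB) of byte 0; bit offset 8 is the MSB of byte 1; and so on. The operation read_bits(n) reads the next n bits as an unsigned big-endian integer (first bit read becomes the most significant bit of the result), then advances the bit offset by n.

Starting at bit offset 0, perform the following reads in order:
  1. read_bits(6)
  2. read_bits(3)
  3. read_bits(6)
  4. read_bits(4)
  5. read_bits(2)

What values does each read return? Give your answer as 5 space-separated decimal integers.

Read 1: bits[0:6] width=6 -> value=61 (bin 111101); offset now 6 = byte 0 bit 6; 26 bits remain
Read 2: bits[6:9] width=3 -> value=5 (bin 101); offset now 9 = byte 1 bit 1; 23 bits remain
Read 3: bits[9:15] width=6 -> value=60 (bin 111100); offset now 15 = byte 1 bit 7; 17 bits remain
Read 4: bits[15:19] width=4 -> value=4 (bin 0100); offset now 19 = byte 2 bit 3; 13 bits remain
Read 5: bits[19:21] width=2 -> value=3 (bin 11); offset now 21 = byte 2 bit 5; 11 bits remain

Answer: 61 5 60 4 3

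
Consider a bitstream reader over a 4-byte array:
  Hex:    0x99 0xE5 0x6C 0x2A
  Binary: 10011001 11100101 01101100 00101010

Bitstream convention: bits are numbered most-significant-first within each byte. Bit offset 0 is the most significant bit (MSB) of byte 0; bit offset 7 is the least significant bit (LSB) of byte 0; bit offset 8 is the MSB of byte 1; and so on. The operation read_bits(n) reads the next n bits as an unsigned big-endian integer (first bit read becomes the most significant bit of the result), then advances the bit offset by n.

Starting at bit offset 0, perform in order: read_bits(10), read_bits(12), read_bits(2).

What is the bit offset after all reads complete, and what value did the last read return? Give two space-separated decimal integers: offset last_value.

Read 1: bits[0:10] width=10 -> value=615 (bin 1001100111); offset now 10 = byte 1 bit 2; 22 bits remain
Read 2: bits[10:22] width=12 -> value=2395 (bin 100101011011); offset now 22 = byte 2 bit 6; 10 bits remain
Read 3: bits[22:24] width=2 -> value=0 (bin 00); offset now 24 = byte 3 bit 0; 8 bits remain

Answer: 24 0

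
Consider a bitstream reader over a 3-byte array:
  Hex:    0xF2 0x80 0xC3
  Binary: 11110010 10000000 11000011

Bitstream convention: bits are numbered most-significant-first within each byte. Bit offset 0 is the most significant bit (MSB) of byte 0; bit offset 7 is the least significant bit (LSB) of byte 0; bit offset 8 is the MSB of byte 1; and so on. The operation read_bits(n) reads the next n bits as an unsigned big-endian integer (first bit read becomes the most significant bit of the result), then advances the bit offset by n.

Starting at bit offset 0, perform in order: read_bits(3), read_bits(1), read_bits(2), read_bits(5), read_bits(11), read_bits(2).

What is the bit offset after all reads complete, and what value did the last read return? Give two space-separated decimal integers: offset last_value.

Answer: 24 3

Derivation:
Read 1: bits[0:3] width=3 -> value=7 (bin 111); offset now 3 = byte 0 bit 3; 21 bits remain
Read 2: bits[3:4] width=1 -> value=1 (bin 1); offset now 4 = byte 0 bit 4; 20 bits remain
Read 3: bits[4:6] width=2 -> value=0 (bin 00); offset now 6 = byte 0 bit 6; 18 bits remain
Read 4: bits[6:11] width=5 -> value=20 (bin 10100); offset now 11 = byte 1 bit 3; 13 bits remain
Read 5: bits[11:22] width=11 -> value=48 (bin 00000110000); offset now 22 = byte 2 bit 6; 2 bits remain
Read 6: bits[22:24] width=2 -> value=3 (bin 11); offset now 24 = byte 3 bit 0; 0 bits remain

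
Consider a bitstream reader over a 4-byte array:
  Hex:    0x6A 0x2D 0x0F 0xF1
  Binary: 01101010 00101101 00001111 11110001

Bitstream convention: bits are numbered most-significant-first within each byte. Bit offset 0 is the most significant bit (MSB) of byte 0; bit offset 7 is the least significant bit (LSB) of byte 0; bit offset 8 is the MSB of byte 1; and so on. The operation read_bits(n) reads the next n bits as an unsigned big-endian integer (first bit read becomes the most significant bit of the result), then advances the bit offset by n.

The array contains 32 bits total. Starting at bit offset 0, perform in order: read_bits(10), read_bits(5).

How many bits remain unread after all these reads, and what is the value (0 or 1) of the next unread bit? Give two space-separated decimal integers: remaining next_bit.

Answer: 17 1

Derivation:
Read 1: bits[0:10] width=10 -> value=424 (bin 0110101000); offset now 10 = byte 1 bit 2; 22 bits remain
Read 2: bits[10:15] width=5 -> value=22 (bin 10110); offset now 15 = byte 1 bit 7; 17 bits remain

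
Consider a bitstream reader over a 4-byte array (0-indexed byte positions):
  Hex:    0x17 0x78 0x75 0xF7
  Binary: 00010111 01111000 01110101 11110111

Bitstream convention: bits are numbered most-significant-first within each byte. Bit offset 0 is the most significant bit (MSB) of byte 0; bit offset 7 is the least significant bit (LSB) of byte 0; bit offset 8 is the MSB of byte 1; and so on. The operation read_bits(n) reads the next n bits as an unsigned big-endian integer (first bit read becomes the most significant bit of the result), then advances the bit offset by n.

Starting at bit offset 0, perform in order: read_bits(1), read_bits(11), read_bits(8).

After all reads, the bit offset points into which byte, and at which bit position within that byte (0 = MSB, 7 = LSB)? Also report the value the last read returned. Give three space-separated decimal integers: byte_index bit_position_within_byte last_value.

Answer: 2 4 135

Derivation:
Read 1: bits[0:1] width=1 -> value=0 (bin 0); offset now 1 = byte 0 bit 1; 31 bits remain
Read 2: bits[1:12] width=11 -> value=375 (bin 00101110111); offset now 12 = byte 1 bit 4; 20 bits remain
Read 3: bits[12:20] width=8 -> value=135 (bin 10000111); offset now 20 = byte 2 bit 4; 12 bits remain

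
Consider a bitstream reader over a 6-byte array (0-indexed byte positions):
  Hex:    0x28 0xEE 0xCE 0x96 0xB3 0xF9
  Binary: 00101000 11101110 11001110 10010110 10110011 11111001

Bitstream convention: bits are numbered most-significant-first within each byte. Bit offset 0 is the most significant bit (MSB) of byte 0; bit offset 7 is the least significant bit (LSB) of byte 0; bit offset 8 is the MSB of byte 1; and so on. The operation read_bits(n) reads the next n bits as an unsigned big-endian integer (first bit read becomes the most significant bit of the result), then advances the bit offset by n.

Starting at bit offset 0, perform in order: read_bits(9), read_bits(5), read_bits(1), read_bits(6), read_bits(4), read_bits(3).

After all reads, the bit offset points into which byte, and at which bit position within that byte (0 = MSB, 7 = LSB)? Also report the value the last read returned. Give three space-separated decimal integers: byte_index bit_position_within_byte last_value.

Answer: 3 4 1

Derivation:
Read 1: bits[0:9] width=9 -> value=81 (bin 001010001); offset now 9 = byte 1 bit 1; 39 bits remain
Read 2: bits[9:14] width=5 -> value=27 (bin 11011); offset now 14 = byte 1 bit 6; 34 bits remain
Read 3: bits[14:15] width=1 -> value=1 (bin 1); offset now 15 = byte 1 bit 7; 33 bits remain
Read 4: bits[15:21] width=6 -> value=25 (bin 011001); offset now 21 = byte 2 bit 5; 27 bits remain
Read 5: bits[21:25] width=4 -> value=13 (bin 1101); offset now 25 = byte 3 bit 1; 23 bits remain
Read 6: bits[25:28] width=3 -> value=1 (bin 001); offset now 28 = byte 3 bit 4; 20 bits remain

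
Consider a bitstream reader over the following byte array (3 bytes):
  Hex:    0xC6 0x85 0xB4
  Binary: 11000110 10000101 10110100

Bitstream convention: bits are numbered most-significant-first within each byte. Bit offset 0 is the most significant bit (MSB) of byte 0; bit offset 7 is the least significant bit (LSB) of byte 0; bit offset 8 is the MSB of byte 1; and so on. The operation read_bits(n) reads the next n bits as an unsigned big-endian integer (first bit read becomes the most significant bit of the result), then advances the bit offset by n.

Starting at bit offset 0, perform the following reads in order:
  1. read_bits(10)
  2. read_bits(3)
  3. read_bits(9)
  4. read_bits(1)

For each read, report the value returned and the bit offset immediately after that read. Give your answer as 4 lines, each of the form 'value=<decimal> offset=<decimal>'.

Read 1: bits[0:10] width=10 -> value=794 (bin 1100011010); offset now 10 = byte 1 bit 2; 14 bits remain
Read 2: bits[10:13] width=3 -> value=0 (bin 000); offset now 13 = byte 1 bit 5; 11 bits remain
Read 3: bits[13:22] width=9 -> value=365 (bin 101101101); offset now 22 = byte 2 bit 6; 2 bits remain
Read 4: bits[22:23] width=1 -> value=0 (bin 0); offset now 23 = byte 2 bit 7; 1 bits remain

Answer: value=794 offset=10
value=0 offset=13
value=365 offset=22
value=0 offset=23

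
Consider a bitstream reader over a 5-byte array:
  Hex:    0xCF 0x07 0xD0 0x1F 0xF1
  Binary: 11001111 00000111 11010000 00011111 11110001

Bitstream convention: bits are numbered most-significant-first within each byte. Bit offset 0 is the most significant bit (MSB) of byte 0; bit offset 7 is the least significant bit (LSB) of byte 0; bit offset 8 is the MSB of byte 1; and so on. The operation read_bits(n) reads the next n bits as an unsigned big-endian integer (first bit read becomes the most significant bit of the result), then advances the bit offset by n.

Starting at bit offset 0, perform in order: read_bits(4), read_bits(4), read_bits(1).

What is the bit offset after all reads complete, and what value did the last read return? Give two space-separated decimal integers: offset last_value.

Read 1: bits[0:4] width=4 -> value=12 (bin 1100); offset now 4 = byte 0 bit 4; 36 bits remain
Read 2: bits[4:8] width=4 -> value=15 (bin 1111); offset now 8 = byte 1 bit 0; 32 bits remain
Read 3: bits[8:9] width=1 -> value=0 (bin 0); offset now 9 = byte 1 bit 1; 31 bits remain

Answer: 9 0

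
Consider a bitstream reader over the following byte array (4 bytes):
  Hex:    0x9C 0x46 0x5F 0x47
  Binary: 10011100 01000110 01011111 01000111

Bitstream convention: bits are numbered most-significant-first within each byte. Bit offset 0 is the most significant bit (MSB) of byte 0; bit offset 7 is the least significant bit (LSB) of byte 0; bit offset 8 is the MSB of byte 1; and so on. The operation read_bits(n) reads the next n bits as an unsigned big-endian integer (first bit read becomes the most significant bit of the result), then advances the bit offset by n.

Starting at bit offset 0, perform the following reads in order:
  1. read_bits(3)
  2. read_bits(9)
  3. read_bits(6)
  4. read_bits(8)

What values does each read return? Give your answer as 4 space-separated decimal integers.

Read 1: bits[0:3] width=3 -> value=4 (bin 100); offset now 3 = byte 0 bit 3; 29 bits remain
Read 2: bits[3:12] width=9 -> value=452 (bin 111000100); offset now 12 = byte 1 bit 4; 20 bits remain
Read 3: bits[12:18] width=6 -> value=25 (bin 011001); offset now 18 = byte 2 bit 2; 14 bits remain
Read 4: bits[18:26] width=8 -> value=125 (bin 01111101); offset now 26 = byte 3 bit 2; 6 bits remain

Answer: 4 452 25 125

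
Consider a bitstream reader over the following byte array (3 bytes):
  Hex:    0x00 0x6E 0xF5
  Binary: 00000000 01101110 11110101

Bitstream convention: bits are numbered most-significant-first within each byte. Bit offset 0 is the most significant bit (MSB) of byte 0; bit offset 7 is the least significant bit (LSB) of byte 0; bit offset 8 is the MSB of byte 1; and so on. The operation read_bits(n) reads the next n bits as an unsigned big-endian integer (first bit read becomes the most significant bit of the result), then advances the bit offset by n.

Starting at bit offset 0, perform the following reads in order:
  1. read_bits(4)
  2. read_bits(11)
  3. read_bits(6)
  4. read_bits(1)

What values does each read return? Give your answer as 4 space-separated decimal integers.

Read 1: bits[0:4] width=4 -> value=0 (bin 0000); offset now 4 = byte 0 bit 4; 20 bits remain
Read 2: bits[4:15] width=11 -> value=55 (bin 00000110111); offset now 15 = byte 1 bit 7; 9 bits remain
Read 3: bits[15:21] width=6 -> value=30 (bin 011110); offset now 21 = byte 2 bit 5; 3 bits remain
Read 4: bits[21:22] width=1 -> value=1 (bin 1); offset now 22 = byte 2 bit 6; 2 bits remain

Answer: 0 55 30 1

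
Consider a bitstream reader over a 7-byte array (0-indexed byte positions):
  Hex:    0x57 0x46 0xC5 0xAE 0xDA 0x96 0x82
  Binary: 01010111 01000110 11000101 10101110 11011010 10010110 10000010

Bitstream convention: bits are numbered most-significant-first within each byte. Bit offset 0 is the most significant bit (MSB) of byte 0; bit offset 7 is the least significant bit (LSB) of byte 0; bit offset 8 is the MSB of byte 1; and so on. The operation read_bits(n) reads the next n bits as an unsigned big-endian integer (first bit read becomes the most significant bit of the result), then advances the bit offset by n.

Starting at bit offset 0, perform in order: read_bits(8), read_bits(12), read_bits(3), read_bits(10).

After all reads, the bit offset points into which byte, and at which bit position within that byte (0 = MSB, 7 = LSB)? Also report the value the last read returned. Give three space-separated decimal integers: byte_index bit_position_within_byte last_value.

Answer: 4 1 861

Derivation:
Read 1: bits[0:8] width=8 -> value=87 (bin 01010111); offset now 8 = byte 1 bit 0; 48 bits remain
Read 2: bits[8:20] width=12 -> value=1132 (bin 010001101100); offset now 20 = byte 2 bit 4; 36 bits remain
Read 3: bits[20:23] width=3 -> value=2 (bin 010); offset now 23 = byte 2 bit 7; 33 bits remain
Read 4: bits[23:33] width=10 -> value=861 (bin 1101011101); offset now 33 = byte 4 bit 1; 23 bits remain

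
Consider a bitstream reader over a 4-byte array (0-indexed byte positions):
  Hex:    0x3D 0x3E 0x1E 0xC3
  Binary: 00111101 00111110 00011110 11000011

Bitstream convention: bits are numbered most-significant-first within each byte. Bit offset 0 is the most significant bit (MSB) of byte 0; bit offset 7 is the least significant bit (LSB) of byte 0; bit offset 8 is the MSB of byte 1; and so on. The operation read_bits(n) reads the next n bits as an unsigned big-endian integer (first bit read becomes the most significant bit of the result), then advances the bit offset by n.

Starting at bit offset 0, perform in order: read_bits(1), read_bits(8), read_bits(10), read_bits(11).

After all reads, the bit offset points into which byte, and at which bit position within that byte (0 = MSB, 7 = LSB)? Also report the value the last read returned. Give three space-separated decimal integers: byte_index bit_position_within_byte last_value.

Answer: 3 6 1968

Derivation:
Read 1: bits[0:1] width=1 -> value=0 (bin 0); offset now 1 = byte 0 bit 1; 31 bits remain
Read 2: bits[1:9] width=8 -> value=122 (bin 01111010); offset now 9 = byte 1 bit 1; 23 bits remain
Read 3: bits[9:19] width=10 -> value=496 (bin 0111110000); offset now 19 = byte 2 bit 3; 13 bits remain
Read 4: bits[19:30] width=11 -> value=1968 (bin 11110110000); offset now 30 = byte 3 bit 6; 2 bits remain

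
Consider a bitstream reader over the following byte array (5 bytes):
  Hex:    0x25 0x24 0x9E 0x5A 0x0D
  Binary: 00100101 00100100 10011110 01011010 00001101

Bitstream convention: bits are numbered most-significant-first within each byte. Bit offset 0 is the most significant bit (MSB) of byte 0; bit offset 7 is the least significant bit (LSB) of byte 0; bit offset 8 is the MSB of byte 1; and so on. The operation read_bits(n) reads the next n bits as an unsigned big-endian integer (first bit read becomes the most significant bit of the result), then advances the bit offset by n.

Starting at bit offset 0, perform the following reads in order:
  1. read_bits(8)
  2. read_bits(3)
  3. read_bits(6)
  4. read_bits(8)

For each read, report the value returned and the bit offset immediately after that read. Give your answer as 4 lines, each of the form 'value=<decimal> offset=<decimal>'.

Answer: value=37 offset=8
value=1 offset=11
value=9 offset=17
value=60 offset=25

Derivation:
Read 1: bits[0:8] width=8 -> value=37 (bin 00100101); offset now 8 = byte 1 bit 0; 32 bits remain
Read 2: bits[8:11] width=3 -> value=1 (bin 001); offset now 11 = byte 1 bit 3; 29 bits remain
Read 3: bits[11:17] width=6 -> value=9 (bin 001001); offset now 17 = byte 2 bit 1; 23 bits remain
Read 4: bits[17:25] width=8 -> value=60 (bin 00111100); offset now 25 = byte 3 bit 1; 15 bits remain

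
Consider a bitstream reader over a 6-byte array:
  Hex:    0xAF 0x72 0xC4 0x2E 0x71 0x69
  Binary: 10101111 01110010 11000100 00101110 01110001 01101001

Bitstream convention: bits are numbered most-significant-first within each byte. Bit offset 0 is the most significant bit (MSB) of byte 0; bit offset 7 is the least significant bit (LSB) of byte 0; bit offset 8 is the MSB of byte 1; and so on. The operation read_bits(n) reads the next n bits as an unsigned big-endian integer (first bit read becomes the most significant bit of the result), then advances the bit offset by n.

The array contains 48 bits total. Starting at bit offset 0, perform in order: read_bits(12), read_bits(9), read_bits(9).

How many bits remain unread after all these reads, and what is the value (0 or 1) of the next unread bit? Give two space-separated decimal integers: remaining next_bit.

Answer: 18 1

Derivation:
Read 1: bits[0:12] width=12 -> value=2807 (bin 101011110111); offset now 12 = byte 1 bit 4; 36 bits remain
Read 2: bits[12:21] width=9 -> value=88 (bin 001011000); offset now 21 = byte 2 bit 5; 27 bits remain
Read 3: bits[21:30] width=9 -> value=267 (bin 100001011); offset now 30 = byte 3 bit 6; 18 bits remain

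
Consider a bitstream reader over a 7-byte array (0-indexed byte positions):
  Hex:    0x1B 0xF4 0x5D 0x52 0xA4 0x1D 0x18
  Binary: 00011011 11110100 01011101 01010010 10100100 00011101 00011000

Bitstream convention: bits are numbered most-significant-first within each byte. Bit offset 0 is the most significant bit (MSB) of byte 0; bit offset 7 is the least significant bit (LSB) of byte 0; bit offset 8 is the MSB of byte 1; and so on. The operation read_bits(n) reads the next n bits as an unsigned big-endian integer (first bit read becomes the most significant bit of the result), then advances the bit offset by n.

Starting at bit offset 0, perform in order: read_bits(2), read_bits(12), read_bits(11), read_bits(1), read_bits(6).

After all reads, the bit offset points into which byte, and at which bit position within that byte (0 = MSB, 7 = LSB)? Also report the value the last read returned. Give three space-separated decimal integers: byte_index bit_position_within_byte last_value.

Read 1: bits[0:2] width=2 -> value=0 (bin 00); offset now 2 = byte 0 bit 2; 54 bits remain
Read 2: bits[2:14] width=12 -> value=1789 (bin 011011111101); offset now 14 = byte 1 bit 6; 42 bits remain
Read 3: bits[14:25] width=11 -> value=186 (bin 00010111010); offset now 25 = byte 3 bit 1; 31 bits remain
Read 4: bits[25:26] width=1 -> value=1 (bin 1); offset now 26 = byte 3 bit 2; 30 bits remain
Read 5: bits[26:32] width=6 -> value=18 (bin 010010); offset now 32 = byte 4 bit 0; 24 bits remain

Answer: 4 0 18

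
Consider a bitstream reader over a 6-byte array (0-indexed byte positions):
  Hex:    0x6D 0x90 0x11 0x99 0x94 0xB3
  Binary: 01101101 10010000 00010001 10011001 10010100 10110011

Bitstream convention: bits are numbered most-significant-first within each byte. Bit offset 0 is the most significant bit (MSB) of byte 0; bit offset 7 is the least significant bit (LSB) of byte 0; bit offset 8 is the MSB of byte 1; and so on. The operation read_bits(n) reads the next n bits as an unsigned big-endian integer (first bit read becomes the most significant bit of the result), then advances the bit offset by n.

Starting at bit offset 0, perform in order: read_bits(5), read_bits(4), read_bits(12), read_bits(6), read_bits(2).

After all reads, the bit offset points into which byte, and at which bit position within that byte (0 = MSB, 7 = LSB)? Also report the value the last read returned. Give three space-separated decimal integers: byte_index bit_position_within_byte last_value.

Read 1: bits[0:5] width=5 -> value=13 (bin 01101); offset now 5 = byte 0 bit 5; 43 bits remain
Read 2: bits[5:9] width=4 -> value=11 (bin 1011); offset now 9 = byte 1 bit 1; 39 bits remain
Read 3: bits[9:21] width=12 -> value=514 (bin 001000000010); offset now 21 = byte 2 bit 5; 27 bits remain
Read 4: bits[21:27] width=6 -> value=12 (bin 001100); offset now 27 = byte 3 bit 3; 21 bits remain
Read 5: bits[27:29] width=2 -> value=3 (bin 11); offset now 29 = byte 3 bit 5; 19 bits remain

Answer: 3 5 3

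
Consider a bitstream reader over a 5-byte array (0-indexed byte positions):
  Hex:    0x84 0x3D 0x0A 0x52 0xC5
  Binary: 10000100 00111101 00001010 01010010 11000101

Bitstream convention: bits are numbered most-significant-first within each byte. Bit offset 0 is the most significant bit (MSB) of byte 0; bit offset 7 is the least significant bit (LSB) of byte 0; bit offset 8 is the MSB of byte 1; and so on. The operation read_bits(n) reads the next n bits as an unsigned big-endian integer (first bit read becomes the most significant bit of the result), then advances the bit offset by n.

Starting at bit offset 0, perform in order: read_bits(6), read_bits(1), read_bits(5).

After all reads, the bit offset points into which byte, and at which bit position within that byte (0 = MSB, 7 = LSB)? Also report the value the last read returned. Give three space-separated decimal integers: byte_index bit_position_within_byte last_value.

Read 1: bits[0:6] width=6 -> value=33 (bin 100001); offset now 6 = byte 0 bit 6; 34 bits remain
Read 2: bits[6:7] width=1 -> value=0 (bin 0); offset now 7 = byte 0 bit 7; 33 bits remain
Read 3: bits[7:12] width=5 -> value=3 (bin 00011); offset now 12 = byte 1 bit 4; 28 bits remain

Answer: 1 4 3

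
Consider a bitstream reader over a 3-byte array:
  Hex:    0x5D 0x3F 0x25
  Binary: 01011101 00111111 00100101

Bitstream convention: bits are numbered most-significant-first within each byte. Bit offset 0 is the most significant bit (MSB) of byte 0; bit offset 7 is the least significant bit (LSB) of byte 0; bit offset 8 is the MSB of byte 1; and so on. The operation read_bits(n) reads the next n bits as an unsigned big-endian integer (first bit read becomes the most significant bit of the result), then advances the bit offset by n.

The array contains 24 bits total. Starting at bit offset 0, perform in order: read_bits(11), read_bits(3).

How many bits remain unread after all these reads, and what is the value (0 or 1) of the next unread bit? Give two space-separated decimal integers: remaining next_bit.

Answer: 10 1

Derivation:
Read 1: bits[0:11] width=11 -> value=745 (bin 01011101001); offset now 11 = byte 1 bit 3; 13 bits remain
Read 2: bits[11:14] width=3 -> value=7 (bin 111); offset now 14 = byte 1 bit 6; 10 bits remain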